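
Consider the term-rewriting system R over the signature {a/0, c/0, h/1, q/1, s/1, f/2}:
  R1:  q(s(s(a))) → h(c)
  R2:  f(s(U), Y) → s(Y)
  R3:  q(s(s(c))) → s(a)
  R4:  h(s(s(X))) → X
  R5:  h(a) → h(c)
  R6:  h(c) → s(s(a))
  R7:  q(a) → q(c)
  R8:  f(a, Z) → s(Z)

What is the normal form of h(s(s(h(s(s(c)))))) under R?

1. h(s(s(h(s(s(c))))))  →  h(s(s(c)))   [R4 at ε]
2. h(s(s(c)))  →  c   [R4 at ε]

c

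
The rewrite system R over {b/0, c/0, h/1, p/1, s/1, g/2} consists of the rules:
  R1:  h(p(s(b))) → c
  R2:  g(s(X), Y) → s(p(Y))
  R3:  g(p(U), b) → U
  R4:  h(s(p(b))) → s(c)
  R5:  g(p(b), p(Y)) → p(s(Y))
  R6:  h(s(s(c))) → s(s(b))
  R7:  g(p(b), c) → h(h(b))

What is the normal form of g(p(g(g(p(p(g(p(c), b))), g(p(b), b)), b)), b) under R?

1. g(p(g(g(p(p(g(p(c), b))), g(p(b), b)), b)), b)  →  g(g(p(p(g(p(c), b))), g(p(b), b)), b)   [R3 at ε]
2. g(g(p(p(g(p(c), b))), g(p(b), b)), b)  →  g(g(p(p(c)), g(p(b), b)), b)   [R3 at 1.1.1.1]
3. g(g(p(p(c)), g(p(b), b)), b)  →  g(g(p(p(c)), b), b)   [R3 at 1.2]
4. g(g(p(p(c)), b), b)  →  g(p(c), b)   [R3 at 1]
5. g(p(c), b)  →  c   [R3 at ε]

c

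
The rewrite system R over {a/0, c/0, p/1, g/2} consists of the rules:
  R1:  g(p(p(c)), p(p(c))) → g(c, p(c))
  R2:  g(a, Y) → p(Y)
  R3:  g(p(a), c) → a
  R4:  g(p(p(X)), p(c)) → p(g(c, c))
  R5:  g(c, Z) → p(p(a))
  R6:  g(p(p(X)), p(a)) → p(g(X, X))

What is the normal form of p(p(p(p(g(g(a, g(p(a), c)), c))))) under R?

1. p(p(p(p(g(g(a, g(p(a), c)), c)))))  →  p(p(p(p(g(p(g(p(a), c)), c)))))   [R2 at 1.1.1.1.1]
2. p(p(p(p(g(p(g(p(a), c)), c)))))  →  p(p(p(p(g(p(a), c)))))   [R3 at 1.1.1.1.1.1]
3. p(p(p(p(g(p(a), c)))))  →  p(p(p(p(a))))   [R3 at 1.1.1.1]

p(p(p(p(a))))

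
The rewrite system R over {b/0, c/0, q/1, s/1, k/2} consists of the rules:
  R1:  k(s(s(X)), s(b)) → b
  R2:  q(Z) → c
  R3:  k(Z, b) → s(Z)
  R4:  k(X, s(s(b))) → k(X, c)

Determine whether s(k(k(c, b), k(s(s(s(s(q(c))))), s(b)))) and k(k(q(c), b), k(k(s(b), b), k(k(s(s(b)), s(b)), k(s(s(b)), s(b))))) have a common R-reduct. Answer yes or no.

no — NF(t₁) = s(s(s(c))), NF(t₂) = s(s(c))

Reduce t₁ = s(k(k(c, b), k(s(s(s(s(q(c))))), s(b)))):
1. s(k(k(c, b), k(s(s(s(s(q(c))))), s(b))))  →  s(k(s(c), k(s(s(s(s(q(c))))), s(b))))   [R3 at 1.1]
2. s(k(s(c), k(s(s(s(s(q(c))))), s(b))))  →  s(k(s(c), b))   [R1 at 1.2]
3. s(k(s(c), b))  →  s(s(s(c)))   [R3 at 1]

Reduce t₂ = k(k(q(c), b), k(k(s(b), b), k(k(s(s(b)), s(b)), k(s(s(b)), s(b))))):
1. k(k(q(c), b), k(k(s(b), b), k(k(s(s(b)), s(b)), k(s(s(b)), s(b)))))  →  k(s(q(c)), k(k(s(b), b), k(k(s(s(b)), s(b)), k(s(s(b)), s(b)))))   [R3 at 1]
2. k(s(q(c)), k(k(s(b), b), k(k(s(s(b)), s(b)), k(s(s(b)), s(b)))))  →  k(s(c), k(k(s(b), b), k(k(s(s(b)), s(b)), k(s(s(b)), s(b)))))   [R2 at 1.1]
3. k(s(c), k(k(s(b), b), k(k(s(s(b)), s(b)), k(s(s(b)), s(b)))))  →  k(s(c), k(s(s(b)), k(k(s(s(b)), s(b)), k(s(s(b)), s(b)))))   [R3 at 2.1]
4. k(s(c), k(s(s(b)), k(k(s(s(b)), s(b)), k(s(s(b)), s(b)))))  →  k(s(c), k(s(s(b)), k(b, k(s(s(b)), s(b)))))   [R1 at 2.2.1]
5. k(s(c), k(s(s(b)), k(b, k(s(s(b)), s(b)))))  →  k(s(c), k(s(s(b)), k(b, b)))   [R1 at 2.2.2]
6. k(s(c), k(s(s(b)), k(b, b)))  →  k(s(c), k(s(s(b)), s(b)))   [R3 at 2.2]
7. k(s(c), k(s(s(b)), s(b)))  →  k(s(c), b)   [R1 at 2]
8. k(s(c), b)  →  s(s(c))   [R3 at ε]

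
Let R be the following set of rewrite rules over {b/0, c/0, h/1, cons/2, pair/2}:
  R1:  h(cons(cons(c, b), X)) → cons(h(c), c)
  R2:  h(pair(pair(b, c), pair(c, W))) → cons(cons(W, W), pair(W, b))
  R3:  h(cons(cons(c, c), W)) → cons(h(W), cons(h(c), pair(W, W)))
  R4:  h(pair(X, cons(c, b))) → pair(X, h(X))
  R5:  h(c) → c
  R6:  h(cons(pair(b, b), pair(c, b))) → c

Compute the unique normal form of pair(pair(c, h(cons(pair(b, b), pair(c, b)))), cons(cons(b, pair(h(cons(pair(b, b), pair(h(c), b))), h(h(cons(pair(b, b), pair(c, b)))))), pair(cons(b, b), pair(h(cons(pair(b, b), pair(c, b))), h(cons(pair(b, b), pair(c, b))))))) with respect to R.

1. pair(pair(c, h(cons(pair(b, b), pair(c, b)))), cons(cons(b, pair(h(cons(pair(b, b), pair(h(c), b))), h(h(cons(pair(b, b), pair(c, b)))))), pair(cons(b, b), pair(h(cons(pair(b, b), pair(c, b))), h(cons(pair(b, b), pair(c, b)))))))  →  pair(pair(c, c), cons(cons(b, pair(h(cons(pair(b, b), pair(h(c), b))), h(h(cons(pair(b, b), pair(c, b)))))), pair(cons(b, b), pair(h(cons(pair(b, b), pair(c, b))), h(cons(pair(b, b), pair(c, b)))))))   [R6 at 1.2]
2. pair(pair(c, c), cons(cons(b, pair(h(cons(pair(b, b), pair(h(c), b))), h(h(cons(pair(b, b), pair(c, b)))))), pair(cons(b, b), pair(h(cons(pair(b, b), pair(c, b))), h(cons(pair(b, b), pair(c, b)))))))  →  pair(pair(c, c), cons(cons(b, pair(h(cons(pair(b, b), pair(c, b))), h(h(cons(pair(b, b), pair(c, b)))))), pair(cons(b, b), pair(h(cons(pair(b, b), pair(c, b))), h(cons(pair(b, b), pair(c, b)))))))   [R5 at 2.1.2.1.1.2.1]
3. pair(pair(c, c), cons(cons(b, pair(h(cons(pair(b, b), pair(c, b))), h(h(cons(pair(b, b), pair(c, b)))))), pair(cons(b, b), pair(h(cons(pair(b, b), pair(c, b))), h(cons(pair(b, b), pair(c, b)))))))  →  pair(pair(c, c), cons(cons(b, pair(c, h(h(cons(pair(b, b), pair(c, b)))))), pair(cons(b, b), pair(h(cons(pair(b, b), pair(c, b))), h(cons(pair(b, b), pair(c, b)))))))   [R6 at 2.1.2.1]
4. pair(pair(c, c), cons(cons(b, pair(c, h(h(cons(pair(b, b), pair(c, b)))))), pair(cons(b, b), pair(h(cons(pair(b, b), pair(c, b))), h(cons(pair(b, b), pair(c, b)))))))  →  pair(pair(c, c), cons(cons(b, pair(c, h(c))), pair(cons(b, b), pair(h(cons(pair(b, b), pair(c, b))), h(cons(pair(b, b), pair(c, b)))))))   [R6 at 2.1.2.2.1]
5. pair(pair(c, c), cons(cons(b, pair(c, h(c))), pair(cons(b, b), pair(h(cons(pair(b, b), pair(c, b))), h(cons(pair(b, b), pair(c, b)))))))  →  pair(pair(c, c), cons(cons(b, pair(c, c)), pair(cons(b, b), pair(h(cons(pair(b, b), pair(c, b))), h(cons(pair(b, b), pair(c, b)))))))   [R5 at 2.1.2.2]
6. pair(pair(c, c), cons(cons(b, pair(c, c)), pair(cons(b, b), pair(h(cons(pair(b, b), pair(c, b))), h(cons(pair(b, b), pair(c, b)))))))  →  pair(pair(c, c), cons(cons(b, pair(c, c)), pair(cons(b, b), pair(c, h(cons(pair(b, b), pair(c, b)))))))   [R6 at 2.2.2.1]
7. pair(pair(c, c), cons(cons(b, pair(c, c)), pair(cons(b, b), pair(c, h(cons(pair(b, b), pair(c, b)))))))  →  pair(pair(c, c), cons(cons(b, pair(c, c)), pair(cons(b, b), pair(c, c))))   [R6 at 2.2.2.2]

pair(pair(c, c), cons(cons(b, pair(c, c)), pair(cons(b, b), pair(c, c))))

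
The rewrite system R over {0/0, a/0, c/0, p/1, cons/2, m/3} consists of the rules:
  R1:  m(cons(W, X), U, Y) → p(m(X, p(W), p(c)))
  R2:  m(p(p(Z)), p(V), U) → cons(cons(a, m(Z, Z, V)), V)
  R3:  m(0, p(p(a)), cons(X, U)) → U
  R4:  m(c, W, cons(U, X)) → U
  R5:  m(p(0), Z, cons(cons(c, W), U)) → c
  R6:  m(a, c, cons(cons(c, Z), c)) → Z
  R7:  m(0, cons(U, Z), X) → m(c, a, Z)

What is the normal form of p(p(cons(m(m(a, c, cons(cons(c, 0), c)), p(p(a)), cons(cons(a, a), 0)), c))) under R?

1. p(p(cons(m(m(a, c, cons(cons(c, 0), c)), p(p(a)), cons(cons(a, a), 0)), c)))  →  p(p(cons(m(0, p(p(a)), cons(cons(a, a), 0)), c)))   [R6 at 1.1.1.1]
2. p(p(cons(m(0, p(p(a)), cons(cons(a, a), 0)), c)))  →  p(p(cons(0, c)))   [R3 at 1.1.1]

p(p(cons(0, c)))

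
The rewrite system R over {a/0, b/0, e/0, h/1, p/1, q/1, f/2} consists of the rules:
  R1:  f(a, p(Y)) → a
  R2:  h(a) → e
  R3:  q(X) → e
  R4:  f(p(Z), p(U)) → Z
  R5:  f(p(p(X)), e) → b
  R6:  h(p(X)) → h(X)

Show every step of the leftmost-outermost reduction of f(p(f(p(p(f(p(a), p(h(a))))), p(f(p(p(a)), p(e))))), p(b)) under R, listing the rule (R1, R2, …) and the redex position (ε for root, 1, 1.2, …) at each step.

1. f(p(f(p(p(f(p(a), p(h(a))))), p(f(p(p(a)), p(e))))), p(b))  →  f(p(p(f(p(a), p(h(a))))), p(f(p(p(a)), p(e))))   [R4 at ε]
2. f(p(p(f(p(a), p(h(a))))), p(f(p(p(a)), p(e))))  →  p(f(p(a), p(h(a))))   [R4 at ε]
3. p(f(p(a), p(h(a))))  →  p(a)   [R4 at 1]

p(a)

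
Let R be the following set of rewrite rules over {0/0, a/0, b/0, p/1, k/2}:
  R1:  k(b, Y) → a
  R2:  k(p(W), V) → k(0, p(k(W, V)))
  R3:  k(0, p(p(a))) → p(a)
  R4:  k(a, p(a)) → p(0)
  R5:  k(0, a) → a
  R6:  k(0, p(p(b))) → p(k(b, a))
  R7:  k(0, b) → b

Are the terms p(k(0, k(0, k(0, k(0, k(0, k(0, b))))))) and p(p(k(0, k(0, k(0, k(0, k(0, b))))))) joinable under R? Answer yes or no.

Reduce t₁ = p(k(0, k(0, k(0, k(0, k(0, k(0, b))))))):
1. p(k(0, k(0, k(0, k(0, k(0, k(0, b)))))))  →  p(k(0, k(0, k(0, k(0, k(0, b))))))   [R7 at 1.2.2.2.2.2]
2. p(k(0, k(0, k(0, k(0, k(0, b))))))  →  p(k(0, k(0, k(0, k(0, b)))))   [R7 at 1.2.2.2.2]
3. p(k(0, k(0, k(0, k(0, b)))))  →  p(k(0, k(0, k(0, b))))   [R7 at 1.2.2.2]
4. p(k(0, k(0, k(0, b))))  →  p(k(0, k(0, b)))   [R7 at 1.2.2]
5. p(k(0, k(0, b)))  →  p(k(0, b))   [R7 at 1.2]
6. p(k(0, b))  →  p(b)   [R7 at 1]

Reduce t₂ = p(p(k(0, k(0, k(0, k(0, k(0, b))))))):
1. p(p(k(0, k(0, k(0, k(0, k(0, b)))))))  →  p(p(k(0, k(0, k(0, k(0, b))))))   [R7 at 1.1.2.2.2.2]
2. p(p(k(0, k(0, k(0, k(0, b))))))  →  p(p(k(0, k(0, k(0, b)))))   [R7 at 1.1.2.2.2]
3. p(p(k(0, k(0, k(0, b)))))  →  p(p(k(0, k(0, b))))   [R7 at 1.1.2.2]
4. p(p(k(0, k(0, b))))  →  p(p(k(0, b)))   [R7 at 1.1.2]
5. p(p(k(0, b)))  →  p(p(b))   [R7 at 1.1]

no — NF(t₁) = p(b), NF(t₂) = p(p(b))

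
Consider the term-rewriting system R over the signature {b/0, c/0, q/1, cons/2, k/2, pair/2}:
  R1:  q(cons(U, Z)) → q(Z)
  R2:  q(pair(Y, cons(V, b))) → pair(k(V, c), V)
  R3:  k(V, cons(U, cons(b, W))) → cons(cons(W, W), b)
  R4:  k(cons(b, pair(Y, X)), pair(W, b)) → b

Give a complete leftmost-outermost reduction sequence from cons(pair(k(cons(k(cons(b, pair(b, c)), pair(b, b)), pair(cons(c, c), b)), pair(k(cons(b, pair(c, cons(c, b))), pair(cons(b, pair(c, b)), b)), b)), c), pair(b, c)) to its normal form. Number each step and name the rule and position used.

cons(pair(b, c), pair(b, c))

1. cons(pair(k(cons(k(cons(b, pair(b, c)), pair(b, b)), pair(cons(c, c), b)), pair(k(cons(b, pair(c, cons(c, b))), pair(cons(b, pair(c, b)), b)), b)), c), pair(b, c))  →  cons(pair(k(cons(b, pair(cons(c, c), b)), pair(k(cons(b, pair(c, cons(c, b))), pair(cons(b, pair(c, b)), b)), b)), c), pair(b, c))   [R4 at 1.1.1.1]
2. cons(pair(k(cons(b, pair(cons(c, c), b)), pair(k(cons(b, pair(c, cons(c, b))), pair(cons(b, pair(c, b)), b)), b)), c), pair(b, c))  →  cons(pair(b, c), pair(b, c))   [R4 at 1.1]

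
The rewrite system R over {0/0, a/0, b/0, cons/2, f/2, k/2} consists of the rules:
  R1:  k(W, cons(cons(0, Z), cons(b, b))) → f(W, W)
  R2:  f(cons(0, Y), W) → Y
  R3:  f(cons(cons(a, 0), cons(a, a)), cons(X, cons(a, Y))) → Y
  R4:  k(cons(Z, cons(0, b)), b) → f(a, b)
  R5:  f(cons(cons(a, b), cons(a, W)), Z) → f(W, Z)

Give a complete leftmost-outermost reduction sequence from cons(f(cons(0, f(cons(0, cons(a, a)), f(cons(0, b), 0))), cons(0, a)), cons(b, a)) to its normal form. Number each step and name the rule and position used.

1. cons(f(cons(0, f(cons(0, cons(a, a)), f(cons(0, b), 0))), cons(0, a)), cons(b, a))  →  cons(f(cons(0, cons(a, a)), f(cons(0, b), 0)), cons(b, a))   [R2 at 1]
2. cons(f(cons(0, cons(a, a)), f(cons(0, b), 0)), cons(b, a))  →  cons(cons(a, a), cons(b, a))   [R2 at 1]

cons(cons(a, a), cons(b, a))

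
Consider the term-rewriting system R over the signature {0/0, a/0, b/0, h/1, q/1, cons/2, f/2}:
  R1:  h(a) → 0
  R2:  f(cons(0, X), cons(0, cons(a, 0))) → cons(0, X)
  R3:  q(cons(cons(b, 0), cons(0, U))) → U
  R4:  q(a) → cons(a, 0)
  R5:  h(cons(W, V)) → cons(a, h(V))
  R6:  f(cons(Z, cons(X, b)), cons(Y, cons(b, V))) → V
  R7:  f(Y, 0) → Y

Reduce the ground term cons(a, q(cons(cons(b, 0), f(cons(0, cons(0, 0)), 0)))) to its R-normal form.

1. cons(a, q(cons(cons(b, 0), f(cons(0, cons(0, 0)), 0))))  →  cons(a, q(cons(cons(b, 0), cons(0, cons(0, 0)))))   [R7 at 2.1.2]
2. cons(a, q(cons(cons(b, 0), cons(0, cons(0, 0)))))  →  cons(a, cons(0, 0))   [R3 at 2]

cons(a, cons(0, 0))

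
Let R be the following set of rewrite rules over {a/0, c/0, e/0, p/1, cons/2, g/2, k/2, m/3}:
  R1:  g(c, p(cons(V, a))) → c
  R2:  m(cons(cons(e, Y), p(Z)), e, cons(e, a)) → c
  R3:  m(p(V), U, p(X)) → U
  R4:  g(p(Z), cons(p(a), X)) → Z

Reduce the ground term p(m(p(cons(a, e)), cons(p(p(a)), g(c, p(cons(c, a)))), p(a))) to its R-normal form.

1. p(m(p(cons(a, e)), cons(p(p(a)), g(c, p(cons(c, a)))), p(a)))  →  p(cons(p(p(a)), g(c, p(cons(c, a)))))   [R3 at 1]
2. p(cons(p(p(a)), g(c, p(cons(c, a)))))  →  p(cons(p(p(a)), c))   [R1 at 1.2]

p(cons(p(p(a)), c))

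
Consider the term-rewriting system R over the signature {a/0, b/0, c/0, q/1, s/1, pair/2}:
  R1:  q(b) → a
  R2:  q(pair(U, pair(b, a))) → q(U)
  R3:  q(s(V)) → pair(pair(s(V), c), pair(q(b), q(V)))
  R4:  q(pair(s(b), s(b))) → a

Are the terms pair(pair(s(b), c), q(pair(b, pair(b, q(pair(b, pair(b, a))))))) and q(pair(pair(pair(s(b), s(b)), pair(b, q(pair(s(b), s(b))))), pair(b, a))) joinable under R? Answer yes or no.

Reduce t₁ = pair(pair(s(b), c), q(pair(b, pair(b, q(pair(b, pair(b, a))))))):
1. pair(pair(s(b), c), q(pair(b, pair(b, q(pair(b, pair(b, a)))))))  →  pair(pair(s(b), c), q(pair(b, pair(b, q(b)))))   [R2 at 2.1.2.2]
2. pair(pair(s(b), c), q(pair(b, pair(b, q(b)))))  →  pair(pair(s(b), c), q(pair(b, pair(b, a))))   [R1 at 2.1.2.2]
3. pair(pair(s(b), c), q(pair(b, pair(b, a))))  →  pair(pair(s(b), c), q(b))   [R2 at 2]
4. pair(pair(s(b), c), q(b))  →  pair(pair(s(b), c), a)   [R1 at 2]

Reduce t₂ = q(pair(pair(pair(s(b), s(b)), pair(b, q(pair(s(b), s(b))))), pair(b, a))):
1. q(pair(pair(pair(s(b), s(b)), pair(b, q(pair(s(b), s(b))))), pair(b, a)))  →  q(pair(pair(s(b), s(b)), pair(b, q(pair(s(b), s(b))))))   [R2 at ε]
2. q(pair(pair(s(b), s(b)), pair(b, q(pair(s(b), s(b))))))  →  q(pair(pair(s(b), s(b)), pair(b, a)))   [R4 at 1.2.2]
3. q(pair(pair(s(b), s(b)), pair(b, a)))  →  q(pair(s(b), s(b)))   [R2 at ε]
4. q(pair(s(b), s(b)))  →  a   [R4 at ε]

no — NF(t₁) = pair(pair(s(b), c), a), NF(t₂) = a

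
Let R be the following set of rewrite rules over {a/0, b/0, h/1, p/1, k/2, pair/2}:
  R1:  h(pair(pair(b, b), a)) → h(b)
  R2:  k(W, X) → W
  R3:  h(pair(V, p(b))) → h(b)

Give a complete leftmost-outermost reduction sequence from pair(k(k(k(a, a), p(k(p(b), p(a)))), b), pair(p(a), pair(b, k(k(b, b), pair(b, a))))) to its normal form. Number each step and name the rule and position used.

pair(a, pair(p(a), pair(b, b)))

1. pair(k(k(k(a, a), p(k(p(b), p(a)))), b), pair(p(a), pair(b, k(k(b, b), pair(b, a)))))  →  pair(k(k(a, a), p(k(p(b), p(a)))), pair(p(a), pair(b, k(k(b, b), pair(b, a)))))   [R2 at 1]
2. pair(k(k(a, a), p(k(p(b), p(a)))), pair(p(a), pair(b, k(k(b, b), pair(b, a)))))  →  pair(k(a, a), pair(p(a), pair(b, k(k(b, b), pair(b, a)))))   [R2 at 1]
3. pair(k(a, a), pair(p(a), pair(b, k(k(b, b), pair(b, a)))))  →  pair(a, pair(p(a), pair(b, k(k(b, b), pair(b, a)))))   [R2 at 1]
4. pair(a, pair(p(a), pair(b, k(k(b, b), pair(b, a)))))  →  pair(a, pair(p(a), pair(b, k(b, b))))   [R2 at 2.2.2]
5. pair(a, pair(p(a), pair(b, k(b, b))))  →  pair(a, pair(p(a), pair(b, b)))   [R2 at 2.2.2]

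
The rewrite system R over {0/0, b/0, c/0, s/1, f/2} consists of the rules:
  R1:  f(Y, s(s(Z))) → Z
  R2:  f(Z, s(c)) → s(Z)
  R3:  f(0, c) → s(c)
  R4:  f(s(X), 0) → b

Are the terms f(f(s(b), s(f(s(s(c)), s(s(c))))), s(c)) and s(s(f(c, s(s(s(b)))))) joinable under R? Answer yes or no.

Reduce t₁ = f(f(s(b), s(f(s(s(c)), s(s(c))))), s(c)):
1. f(f(s(b), s(f(s(s(c)), s(s(c))))), s(c))  →  s(f(s(b), s(f(s(s(c)), s(s(c))))))   [R2 at ε]
2. s(f(s(b), s(f(s(s(c)), s(s(c))))))  →  s(f(s(b), s(c)))   [R1 at 1.2.1]
3. s(f(s(b), s(c)))  →  s(s(s(b)))   [R2 at 1]

Reduce t₂ = s(s(f(c, s(s(s(b)))))):
1. s(s(f(c, s(s(s(b))))))  →  s(s(s(b)))   [R1 at 1.1]

yes — NF(t₁) = s(s(s(b))), NF(t₂) = s(s(s(b)))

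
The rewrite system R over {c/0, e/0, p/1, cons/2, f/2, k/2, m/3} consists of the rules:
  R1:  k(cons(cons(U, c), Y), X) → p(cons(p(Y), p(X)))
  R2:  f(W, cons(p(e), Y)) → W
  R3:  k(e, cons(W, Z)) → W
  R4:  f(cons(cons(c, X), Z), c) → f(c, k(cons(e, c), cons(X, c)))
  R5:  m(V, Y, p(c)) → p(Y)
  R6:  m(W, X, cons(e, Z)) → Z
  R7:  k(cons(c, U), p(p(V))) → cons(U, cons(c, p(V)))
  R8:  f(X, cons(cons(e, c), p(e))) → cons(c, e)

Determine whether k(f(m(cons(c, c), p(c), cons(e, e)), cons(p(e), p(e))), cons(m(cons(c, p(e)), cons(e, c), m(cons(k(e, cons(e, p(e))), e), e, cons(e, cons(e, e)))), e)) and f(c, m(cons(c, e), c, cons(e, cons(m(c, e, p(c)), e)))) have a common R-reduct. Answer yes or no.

no — NF(t₁) = e, NF(t₂) = c

Reduce t₁ = k(f(m(cons(c, c), p(c), cons(e, e)), cons(p(e), p(e))), cons(m(cons(c, p(e)), cons(e, c), m(cons(k(e, cons(e, p(e))), e), e, cons(e, cons(e, e)))), e)):
1. k(f(m(cons(c, c), p(c), cons(e, e)), cons(p(e), p(e))), cons(m(cons(c, p(e)), cons(e, c), m(cons(k(e, cons(e, p(e))), e), e, cons(e, cons(e, e)))), e))  →  k(m(cons(c, c), p(c), cons(e, e)), cons(m(cons(c, p(e)), cons(e, c), m(cons(k(e, cons(e, p(e))), e), e, cons(e, cons(e, e)))), e))   [R2 at 1]
2. k(m(cons(c, c), p(c), cons(e, e)), cons(m(cons(c, p(e)), cons(e, c), m(cons(k(e, cons(e, p(e))), e), e, cons(e, cons(e, e)))), e))  →  k(e, cons(m(cons(c, p(e)), cons(e, c), m(cons(k(e, cons(e, p(e))), e), e, cons(e, cons(e, e)))), e))   [R6 at 1]
3. k(e, cons(m(cons(c, p(e)), cons(e, c), m(cons(k(e, cons(e, p(e))), e), e, cons(e, cons(e, e)))), e))  →  m(cons(c, p(e)), cons(e, c), m(cons(k(e, cons(e, p(e))), e), e, cons(e, cons(e, e))))   [R3 at ε]
4. m(cons(c, p(e)), cons(e, c), m(cons(k(e, cons(e, p(e))), e), e, cons(e, cons(e, e))))  →  m(cons(c, p(e)), cons(e, c), cons(e, e))   [R6 at 3]
5. m(cons(c, p(e)), cons(e, c), cons(e, e))  →  e   [R6 at ε]

Reduce t₂ = f(c, m(cons(c, e), c, cons(e, cons(m(c, e, p(c)), e)))):
1. f(c, m(cons(c, e), c, cons(e, cons(m(c, e, p(c)), e))))  →  f(c, cons(m(c, e, p(c)), e))   [R6 at 2]
2. f(c, cons(m(c, e, p(c)), e))  →  f(c, cons(p(e), e))   [R5 at 2.1]
3. f(c, cons(p(e), e))  →  c   [R2 at ε]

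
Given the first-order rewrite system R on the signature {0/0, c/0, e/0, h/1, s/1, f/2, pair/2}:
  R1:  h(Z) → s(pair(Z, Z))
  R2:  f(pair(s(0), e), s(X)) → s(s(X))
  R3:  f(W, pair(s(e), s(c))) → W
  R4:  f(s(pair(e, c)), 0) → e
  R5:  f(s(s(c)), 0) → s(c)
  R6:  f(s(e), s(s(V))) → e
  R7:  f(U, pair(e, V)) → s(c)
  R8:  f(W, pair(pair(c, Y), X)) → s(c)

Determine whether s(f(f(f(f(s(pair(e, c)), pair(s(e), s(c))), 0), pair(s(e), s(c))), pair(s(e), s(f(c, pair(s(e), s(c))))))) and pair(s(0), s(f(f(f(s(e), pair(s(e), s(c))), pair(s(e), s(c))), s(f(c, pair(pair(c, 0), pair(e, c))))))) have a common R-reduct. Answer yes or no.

Reduce t₁ = s(f(f(f(f(s(pair(e, c)), pair(s(e), s(c))), 0), pair(s(e), s(c))), pair(s(e), s(f(c, pair(s(e), s(c))))))):
1. s(f(f(f(f(s(pair(e, c)), pair(s(e), s(c))), 0), pair(s(e), s(c))), pair(s(e), s(f(c, pair(s(e), s(c)))))))  →  s(f(f(f(s(pair(e, c)), pair(s(e), s(c))), 0), pair(s(e), s(f(c, pair(s(e), s(c)))))))   [R3 at 1.1]
2. s(f(f(f(s(pair(e, c)), pair(s(e), s(c))), 0), pair(s(e), s(f(c, pair(s(e), s(c)))))))  →  s(f(f(s(pair(e, c)), 0), pair(s(e), s(f(c, pair(s(e), s(c)))))))   [R3 at 1.1.1]
3. s(f(f(s(pair(e, c)), 0), pair(s(e), s(f(c, pair(s(e), s(c)))))))  →  s(f(e, pair(s(e), s(f(c, pair(s(e), s(c)))))))   [R4 at 1.1]
4. s(f(e, pair(s(e), s(f(c, pair(s(e), s(c)))))))  →  s(f(e, pair(s(e), s(c))))   [R3 at 1.2.2.1]
5. s(f(e, pair(s(e), s(c))))  →  s(e)   [R3 at 1]

Reduce t₂ = pair(s(0), s(f(f(f(s(e), pair(s(e), s(c))), pair(s(e), s(c))), s(f(c, pair(pair(c, 0), pair(e, c))))))):
1. pair(s(0), s(f(f(f(s(e), pair(s(e), s(c))), pair(s(e), s(c))), s(f(c, pair(pair(c, 0), pair(e, c)))))))  →  pair(s(0), s(f(f(s(e), pair(s(e), s(c))), s(f(c, pair(pair(c, 0), pair(e, c)))))))   [R3 at 2.1.1]
2. pair(s(0), s(f(f(s(e), pair(s(e), s(c))), s(f(c, pair(pair(c, 0), pair(e, c)))))))  →  pair(s(0), s(f(s(e), s(f(c, pair(pair(c, 0), pair(e, c)))))))   [R3 at 2.1.1]
3. pair(s(0), s(f(s(e), s(f(c, pair(pair(c, 0), pair(e, c)))))))  →  pair(s(0), s(f(s(e), s(s(c)))))   [R8 at 2.1.2.1]
4. pair(s(0), s(f(s(e), s(s(c)))))  →  pair(s(0), s(e))   [R6 at 2.1]

no — NF(t₁) = s(e), NF(t₂) = pair(s(0), s(e))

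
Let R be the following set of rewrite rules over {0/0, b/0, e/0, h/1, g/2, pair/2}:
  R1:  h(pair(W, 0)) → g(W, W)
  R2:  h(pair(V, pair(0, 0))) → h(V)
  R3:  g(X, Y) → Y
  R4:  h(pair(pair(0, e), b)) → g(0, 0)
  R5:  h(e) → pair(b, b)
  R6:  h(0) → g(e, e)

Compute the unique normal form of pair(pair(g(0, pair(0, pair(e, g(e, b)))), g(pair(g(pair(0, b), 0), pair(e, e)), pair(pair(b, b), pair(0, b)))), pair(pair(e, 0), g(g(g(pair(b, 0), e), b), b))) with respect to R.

pair(pair(pair(0, pair(e, b)), pair(pair(b, b), pair(0, b))), pair(pair(e, 0), b))

1. pair(pair(g(0, pair(0, pair(e, g(e, b)))), g(pair(g(pair(0, b), 0), pair(e, e)), pair(pair(b, b), pair(0, b)))), pair(pair(e, 0), g(g(g(pair(b, 0), e), b), b)))  →  pair(pair(pair(0, pair(e, g(e, b))), g(pair(g(pair(0, b), 0), pair(e, e)), pair(pair(b, b), pair(0, b)))), pair(pair(e, 0), g(g(g(pair(b, 0), e), b), b)))   [R3 at 1.1]
2. pair(pair(pair(0, pair(e, g(e, b))), g(pair(g(pair(0, b), 0), pair(e, e)), pair(pair(b, b), pair(0, b)))), pair(pair(e, 0), g(g(g(pair(b, 0), e), b), b)))  →  pair(pair(pair(0, pair(e, b)), g(pair(g(pair(0, b), 0), pair(e, e)), pair(pair(b, b), pair(0, b)))), pair(pair(e, 0), g(g(g(pair(b, 0), e), b), b)))   [R3 at 1.1.2.2]
3. pair(pair(pair(0, pair(e, b)), g(pair(g(pair(0, b), 0), pair(e, e)), pair(pair(b, b), pair(0, b)))), pair(pair(e, 0), g(g(g(pair(b, 0), e), b), b)))  →  pair(pair(pair(0, pair(e, b)), pair(pair(b, b), pair(0, b))), pair(pair(e, 0), g(g(g(pair(b, 0), e), b), b)))   [R3 at 1.2]
4. pair(pair(pair(0, pair(e, b)), pair(pair(b, b), pair(0, b))), pair(pair(e, 0), g(g(g(pair(b, 0), e), b), b)))  →  pair(pair(pair(0, pair(e, b)), pair(pair(b, b), pair(0, b))), pair(pair(e, 0), b))   [R3 at 2.2]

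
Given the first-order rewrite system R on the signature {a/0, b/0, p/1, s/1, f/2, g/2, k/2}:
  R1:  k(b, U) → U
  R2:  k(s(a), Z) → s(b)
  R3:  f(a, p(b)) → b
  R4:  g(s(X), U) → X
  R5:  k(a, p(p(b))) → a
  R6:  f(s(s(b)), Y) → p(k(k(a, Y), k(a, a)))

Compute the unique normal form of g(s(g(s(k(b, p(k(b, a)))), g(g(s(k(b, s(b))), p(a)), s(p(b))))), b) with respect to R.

1. g(s(g(s(k(b, p(k(b, a)))), g(g(s(k(b, s(b))), p(a)), s(p(b))))), b)  →  g(s(k(b, p(k(b, a)))), g(g(s(k(b, s(b))), p(a)), s(p(b))))   [R4 at ε]
2. g(s(k(b, p(k(b, a)))), g(g(s(k(b, s(b))), p(a)), s(p(b))))  →  k(b, p(k(b, a)))   [R4 at ε]
3. k(b, p(k(b, a)))  →  p(k(b, a))   [R1 at ε]
4. p(k(b, a))  →  p(a)   [R1 at 1]

p(a)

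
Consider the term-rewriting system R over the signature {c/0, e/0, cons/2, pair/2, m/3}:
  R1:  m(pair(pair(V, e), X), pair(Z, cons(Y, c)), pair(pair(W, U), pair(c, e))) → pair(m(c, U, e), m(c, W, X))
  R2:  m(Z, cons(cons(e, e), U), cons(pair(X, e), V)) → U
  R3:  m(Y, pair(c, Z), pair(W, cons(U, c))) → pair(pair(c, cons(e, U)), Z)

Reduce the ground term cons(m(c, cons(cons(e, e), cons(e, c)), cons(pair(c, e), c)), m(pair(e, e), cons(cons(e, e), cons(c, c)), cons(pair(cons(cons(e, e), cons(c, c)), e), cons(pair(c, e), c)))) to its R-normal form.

1. cons(m(c, cons(cons(e, e), cons(e, c)), cons(pair(c, e), c)), m(pair(e, e), cons(cons(e, e), cons(c, c)), cons(pair(cons(cons(e, e), cons(c, c)), e), cons(pair(c, e), c))))  →  cons(cons(e, c), m(pair(e, e), cons(cons(e, e), cons(c, c)), cons(pair(cons(cons(e, e), cons(c, c)), e), cons(pair(c, e), c))))   [R2 at 1]
2. cons(cons(e, c), m(pair(e, e), cons(cons(e, e), cons(c, c)), cons(pair(cons(cons(e, e), cons(c, c)), e), cons(pair(c, e), c))))  →  cons(cons(e, c), cons(c, c))   [R2 at 2]

cons(cons(e, c), cons(c, c))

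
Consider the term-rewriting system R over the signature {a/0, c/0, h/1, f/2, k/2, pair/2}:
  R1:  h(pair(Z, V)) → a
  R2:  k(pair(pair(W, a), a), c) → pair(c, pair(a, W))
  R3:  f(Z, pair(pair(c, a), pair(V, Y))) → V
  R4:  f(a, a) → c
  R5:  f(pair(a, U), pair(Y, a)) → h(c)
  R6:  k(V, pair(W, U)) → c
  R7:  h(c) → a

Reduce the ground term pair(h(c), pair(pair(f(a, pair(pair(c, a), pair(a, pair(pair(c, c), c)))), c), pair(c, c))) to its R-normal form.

pair(a, pair(pair(a, c), pair(c, c)))

1. pair(h(c), pair(pair(f(a, pair(pair(c, a), pair(a, pair(pair(c, c), c)))), c), pair(c, c)))  →  pair(a, pair(pair(f(a, pair(pair(c, a), pair(a, pair(pair(c, c), c)))), c), pair(c, c)))   [R7 at 1]
2. pair(a, pair(pair(f(a, pair(pair(c, a), pair(a, pair(pair(c, c), c)))), c), pair(c, c)))  →  pair(a, pair(pair(a, c), pair(c, c)))   [R3 at 2.1.1]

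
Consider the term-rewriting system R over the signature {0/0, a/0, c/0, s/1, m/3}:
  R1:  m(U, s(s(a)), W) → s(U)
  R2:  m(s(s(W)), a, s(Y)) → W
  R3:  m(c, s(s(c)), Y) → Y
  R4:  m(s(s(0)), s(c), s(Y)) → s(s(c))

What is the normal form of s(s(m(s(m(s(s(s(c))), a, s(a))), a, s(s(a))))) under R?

1. s(s(m(s(m(s(s(s(c))), a, s(a))), a, s(s(a)))))  →  s(s(m(s(s(c)), a, s(s(a)))))   [R2 at 1.1.1.1]
2. s(s(m(s(s(c)), a, s(s(a)))))  →  s(s(c))   [R2 at 1.1]

s(s(c))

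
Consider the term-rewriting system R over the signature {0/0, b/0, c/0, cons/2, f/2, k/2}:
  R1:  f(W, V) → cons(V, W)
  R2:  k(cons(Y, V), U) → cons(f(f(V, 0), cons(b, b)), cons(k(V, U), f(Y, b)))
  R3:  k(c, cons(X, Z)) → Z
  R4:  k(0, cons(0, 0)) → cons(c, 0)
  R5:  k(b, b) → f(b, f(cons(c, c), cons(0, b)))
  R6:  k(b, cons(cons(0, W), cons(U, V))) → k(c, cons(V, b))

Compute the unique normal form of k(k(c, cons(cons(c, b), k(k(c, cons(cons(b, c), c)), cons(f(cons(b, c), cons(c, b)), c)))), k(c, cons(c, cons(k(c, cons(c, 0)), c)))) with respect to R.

c

1. k(k(c, cons(cons(c, b), k(k(c, cons(cons(b, c), c)), cons(f(cons(b, c), cons(c, b)), c)))), k(c, cons(c, cons(k(c, cons(c, 0)), c))))  →  k(k(k(c, cons(cons(b, c), c)), cons(f(cons(b, c), cons(c, b)), c)), k(c, cons(c, cons(k(c, cons(c, 0)), c))))   [R3 at 1]
2. k(k(k(c, cons(cons(b, c), c)), cons(f(cons(b, c), cons(c, b)), c)), k(c, cons(c, cons(k(c, cons(c, 0)), c))))  →  k(k(c, cons(f(cons(b, c), cons(c, b)), c)), k(c, cons(c, cons(k(c, cons(c, 0)), c))))   [R3 at 1.1]
3. k(k(c, cons(f(cons(b, c), cons(c, b)), c)), k(c, cons(c, cons(k(c, cons(c, 0)), c))))  →  k(c, k(c, cons(c, cons(k(c, cons(c, 0)), c))))   [R3 at 1]
4. k(c, k(c, cons(c, cons(k(c, cons(c, 0)), c))))  →  k(c, cons(k(c, cons(c, 0)), c))   [R3 at 2]
5. k(c, cons(k(c, cons(c, 0)), c))  →  c   [R3 at ε]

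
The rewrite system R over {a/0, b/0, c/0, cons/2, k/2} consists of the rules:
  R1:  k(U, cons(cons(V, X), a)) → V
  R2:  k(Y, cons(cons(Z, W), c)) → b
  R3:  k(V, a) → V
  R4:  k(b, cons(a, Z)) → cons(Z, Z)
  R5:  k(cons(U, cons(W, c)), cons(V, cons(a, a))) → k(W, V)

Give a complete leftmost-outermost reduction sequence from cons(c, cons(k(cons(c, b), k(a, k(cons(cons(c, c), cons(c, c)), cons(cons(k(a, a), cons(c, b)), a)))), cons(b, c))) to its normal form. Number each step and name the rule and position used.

cons(c, cons(cons(c, b), cons(b, c)))

1. cons(c, cons(k(cons(c, b), k(a, k(cons(cons(c, c), cons(c, c)), cons(cons(k(a, a), cons(c, b)), a)))), cons(b, c)))  →  cons(c, cons(k(cons(c, b), k(a, k(a, a))), cons(b, c)))   [R1 at 2.1.2.2]
2. cons(c, cons(k(cons(c, b), k(a, k(a, a))), cons(b, c)))  →  cons(c, cons(k(cons(c, b), k(a, a)), cons(b, c)))   [R3 at 2.1.2.2]
3. cons(c, cons(k(cons(c, b), k(a, a)), cons(b, c)))  →  cons(c, cons(k(cons(c, b), a), cons(b, c)))   [R3 at 2.1.2]
4. cons(c, cons(k(cons(c, b), a), cons(b, c)))  →  cons(c, cons(cons(c, b), cons(b, c)))   [R3 at 2.1]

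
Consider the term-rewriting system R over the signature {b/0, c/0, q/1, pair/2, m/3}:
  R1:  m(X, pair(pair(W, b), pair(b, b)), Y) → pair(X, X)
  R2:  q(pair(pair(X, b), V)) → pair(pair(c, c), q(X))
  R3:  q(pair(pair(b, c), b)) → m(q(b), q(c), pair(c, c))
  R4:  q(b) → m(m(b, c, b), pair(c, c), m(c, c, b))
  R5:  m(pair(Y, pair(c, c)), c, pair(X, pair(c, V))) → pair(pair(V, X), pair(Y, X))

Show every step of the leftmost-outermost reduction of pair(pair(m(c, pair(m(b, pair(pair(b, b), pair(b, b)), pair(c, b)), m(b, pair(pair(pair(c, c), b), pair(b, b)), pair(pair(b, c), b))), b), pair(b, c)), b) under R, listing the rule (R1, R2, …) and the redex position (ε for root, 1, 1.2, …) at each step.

1. pair(pair(m(c, pair(m(b, pair(pair(b, b), pair(b, b)), pair(c, b)), m(b, pair(pair(pair(c, c), b), pair(b, b)), pair(pair(b, c), b))), b), pair(b, c)), b)  →  pair(pair(m(c, pair(pair(b, b), m(b, pair(pair(pair(c, c), b), pair(b, b)), pair(pair(b, c), b))), b), pair(b, c)), b)   [R1 at 1.1.2.1]
2. pair(pair(m(c, pair(pair(b, b), m(b, pair(pair(pair(c, c), b), pair(b, b)), pair(pair(b, c), b))), b), pair(b, c)), b)  →  pair(pair(m(c, pair(pair(b, b), pair(b, b)), b), pair(b, c)), b)   [R1 at 1.1.2.2]
3. pair(pair(m(c, pair(pair(b, b), pair(b, b)), b), pair(b, c)), b)  →  pair(pair(pair(c, c), pair(b, c)), b)   [R1 at 1.1]

pair(pair(pair(c, c), pair(b, c)), b)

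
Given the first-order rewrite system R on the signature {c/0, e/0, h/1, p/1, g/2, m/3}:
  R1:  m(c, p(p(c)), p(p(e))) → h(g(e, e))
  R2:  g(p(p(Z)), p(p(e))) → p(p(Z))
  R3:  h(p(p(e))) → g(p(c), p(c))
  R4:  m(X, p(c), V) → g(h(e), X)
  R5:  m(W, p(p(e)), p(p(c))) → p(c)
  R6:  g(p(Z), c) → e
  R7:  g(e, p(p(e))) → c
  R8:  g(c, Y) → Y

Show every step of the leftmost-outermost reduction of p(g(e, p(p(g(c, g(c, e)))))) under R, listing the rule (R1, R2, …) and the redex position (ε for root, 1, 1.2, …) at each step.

p(c)

1. p(g(e, p(p(g(c, g(c, e))))))  →  p(g(e, p(p(g(c, e)))))   [R8 at 1.2.1.1]
2. p(g(e, p(p(g(c, e)))))  →  p(g(e, p(p(e))))   [R8 at 1.2.1.1]
3. p(g(e, p(p(e))))  →  p(c)   [R7 at 1]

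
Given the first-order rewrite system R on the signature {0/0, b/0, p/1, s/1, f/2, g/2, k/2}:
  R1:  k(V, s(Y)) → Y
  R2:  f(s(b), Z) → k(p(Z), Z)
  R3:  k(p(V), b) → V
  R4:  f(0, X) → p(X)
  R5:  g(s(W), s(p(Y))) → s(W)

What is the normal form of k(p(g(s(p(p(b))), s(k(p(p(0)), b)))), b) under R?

1. k(p(g(s(p(p(b))), s(k(p(p(0)), b)))), b)  →  g(s(p(p(b))), s(k(p(p(0)), b)))   [R3 at ε]
2. g(s(p(p(b))), s(k(p(p(0)), b)))  →  g(s(p(p(b))), s(p(0)))   [R3 at 2.1]
3. g(s(p(p(b))), s(p(0)))  →  s(p(p(b)))   [R5 at ε]

s(p(p(b)))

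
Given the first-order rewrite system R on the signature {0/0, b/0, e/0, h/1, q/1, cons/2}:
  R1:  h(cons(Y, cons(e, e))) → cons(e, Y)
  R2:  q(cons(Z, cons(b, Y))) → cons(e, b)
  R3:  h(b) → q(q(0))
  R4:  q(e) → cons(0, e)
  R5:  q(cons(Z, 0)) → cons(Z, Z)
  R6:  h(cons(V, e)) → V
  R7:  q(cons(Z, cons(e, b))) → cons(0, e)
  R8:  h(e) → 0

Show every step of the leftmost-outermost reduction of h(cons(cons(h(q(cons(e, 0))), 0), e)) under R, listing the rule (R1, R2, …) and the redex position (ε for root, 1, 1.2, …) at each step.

cons(e, 0)

1. h(cons(cons(h(q(cons(e, 0))), 0), e))  →  cons(h(q(cons(e, 0))), 0)   [R6 at ε]
2. cons(h(q(cons(e, 0))), 0)  →  cons(h(cons(e, e)), 0)   [R5 at 1.1]
3. cons(h(cons(e, e)), 0)  →  cons(e, 0)   [R6 at 1]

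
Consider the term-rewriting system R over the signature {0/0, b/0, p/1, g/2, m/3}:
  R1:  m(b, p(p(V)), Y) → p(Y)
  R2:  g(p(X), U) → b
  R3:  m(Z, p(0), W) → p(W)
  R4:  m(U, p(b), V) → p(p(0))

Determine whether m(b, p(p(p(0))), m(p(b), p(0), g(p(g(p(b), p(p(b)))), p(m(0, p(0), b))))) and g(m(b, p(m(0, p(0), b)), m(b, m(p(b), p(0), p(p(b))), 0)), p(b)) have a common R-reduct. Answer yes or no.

no — NF(t₁) = p(p(b)), NF(t₂) = b

Reduce t₁ = m(b, p(p(p(0))), m(p(b), p(0), g(p(g(p(b), p(p(b)))), p(m(0, p(0), b))))):
1. m(b, p(p(p(0))), m(p(b), p(0), g(p(g(p(b), p(p(b)))), p(m(0, p(0), b)))))  →  p(m(p(b), p(0), g(p(g(p(b), p(p(b)))), p(m(0, p(0), b)))))   [R1 at ε]
2. p(m(p(b), p(0), g(p(g(p(b), p(p(b)))), p(m(0, p(0), b)))))  →  p(p(g(p(g(p(b), p(p(b)))), p(m(0, p(0), b)))))   [R3 at 1]
3. p(p(g(p(g(p(b), p(p(b)))), p(m(0, p(0), b)))))  →  p(p(b))   [R2 at 1.1]

Reduce t₂ = g(m(b, p(m(0, p(0), b)), m(b, m(p(b), p(0), p(p(b))), 0)), p(b)):
1. g(m(b, p(m(0, p(0), b)), m(b, m(p(b), p(0), p(p(b))), 0)), p(b))  →  g(m(b, p(p(b)), m(b, m(p(b), p(0), p(p(b))), 0)), p(b))   [R3 at 1.2.1]
2. g(m(b, p(p(b)), m(b, m(p(b), p(0), p(p(b))), 0)), p(b))  →  g(p(m(b, m(p(b), p(0), p(p(b))), 0)), p(b))   [R1 at 1]
3. g(p(m(b, m(p(b), p(0), p(p(b))), 0)), p(b))  →  b   [R2 at ε]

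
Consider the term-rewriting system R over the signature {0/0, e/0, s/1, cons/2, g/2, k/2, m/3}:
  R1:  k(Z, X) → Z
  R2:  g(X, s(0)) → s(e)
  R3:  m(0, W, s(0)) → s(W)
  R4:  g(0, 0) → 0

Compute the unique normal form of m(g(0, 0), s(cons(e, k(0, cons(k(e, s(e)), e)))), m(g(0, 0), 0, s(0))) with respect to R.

1. m(g(0, 0), s(cons(e, k(0, cons(k(e, s(e)), e)))), m(g(0, 0), 0, s(0)))  →  m(0, s(cons(e, k(0, cons(k(e, s(e)), e)))), m(g(0, 0), 0, s(0)))   [R4 at 1]
2. m(0, s(cons(e, k(0, cons(k(e, s(e)), e)))), m(g(0, 0), 0, s(0)))  →  m(0, s(cons(e, 0)), m(g(0, 0), 0, s(0)))   [R1 at 2.1.2]
3. m(0, s(cons(e, 0)), m(g(0, 0), 0, s(0)))  →  m(0, s(cons(e, 0)), m(0, 0, s(0)))   [R4 at 3.1]
4. m(0, s(cons(e, 0)), m(0, 0, s(0)))  →  m(0, s(cons(e, 0)), s(0))   [R3 at 3]
5. m(0, s(cons(e, 0)), s(0))  →  s(s(cons(e, 0)))   [R3 at ε]

s(s(cons(e, 0)))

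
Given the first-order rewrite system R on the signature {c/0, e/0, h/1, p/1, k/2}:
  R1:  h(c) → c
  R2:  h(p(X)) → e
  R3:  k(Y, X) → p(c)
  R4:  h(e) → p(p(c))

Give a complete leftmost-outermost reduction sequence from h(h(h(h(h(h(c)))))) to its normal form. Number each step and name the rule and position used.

1. h(h(h(h(h(h(c))))))  →  h(h(h(h(h(c)))))   [R1 at 1.1.1.1.1]
2. h(h(h(h(h(c)))))  →  h(h(h(h(c))))   [R1 at 1.1.1.1]
3. h(h(h(h(c))))  →  h(h(h(c)))   [R1 at 1.1.1]
4. h(h(h(c)))  →  h(h(c))   [R1 at 1.1]
5. h(h(c))  →  h(c)   [R1 at 1]
6. h(c)  →  c   [R1 at ε]

c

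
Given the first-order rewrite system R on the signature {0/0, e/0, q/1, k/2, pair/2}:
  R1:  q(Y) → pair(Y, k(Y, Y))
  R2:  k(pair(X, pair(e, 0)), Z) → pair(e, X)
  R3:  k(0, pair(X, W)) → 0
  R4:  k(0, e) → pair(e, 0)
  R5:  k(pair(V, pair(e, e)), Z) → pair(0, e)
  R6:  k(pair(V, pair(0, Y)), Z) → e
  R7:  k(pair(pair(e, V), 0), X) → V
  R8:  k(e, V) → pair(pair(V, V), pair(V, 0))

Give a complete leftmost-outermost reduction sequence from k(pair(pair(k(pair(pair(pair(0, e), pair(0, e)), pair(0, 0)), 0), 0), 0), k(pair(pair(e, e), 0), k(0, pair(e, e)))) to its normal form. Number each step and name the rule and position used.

0

1. k(pair(pair(k(pair(pair(pair(0, e), pair(0, e)), pair(0, 0)), 0), 0), 0), k(pair(pair(e, e), 0), k(0, pair(e, e))))  →  k(pair(pair(e, 0), 0), k(pair(pair(e, e), 0), k(0, pair(e, e))))   [R6 at 1.1.1]
2. k(pair(pair(e, 0), 0), k(pair(pair(e, e), 0), k(0, pair(e, e))))  →  0   [R7 at ε]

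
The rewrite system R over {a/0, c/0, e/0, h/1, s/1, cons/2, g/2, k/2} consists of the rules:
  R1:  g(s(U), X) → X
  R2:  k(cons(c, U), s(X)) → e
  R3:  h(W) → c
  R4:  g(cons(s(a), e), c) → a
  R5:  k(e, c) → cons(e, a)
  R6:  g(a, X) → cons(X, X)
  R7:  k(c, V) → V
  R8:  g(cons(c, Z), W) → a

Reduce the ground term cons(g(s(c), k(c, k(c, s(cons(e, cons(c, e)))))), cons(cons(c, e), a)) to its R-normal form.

cons(s(cons(e, cons(c, e))), cons(cons(c, e), a))

1. cons(g(s(c), k(c, k(c, s(cons(e, cons(c, e)))))), cons(cons(c, e), a))  →  cons(k(c, k(c, s(cons(e, cons(c, e))))), cons(cons(c, e), a))   [R1 at 1]
2. cons(k(c, k(c, s(cons(e, cons(c, e))))), cons(cons(c, e), a))  →  cons(k(c, s(cons(e, cons(c, e)))), cons(cons(c, e), a))   [R7 at 1]
3. cons(k(c, s(cons(e, cons(c, e)))), cons(cons(c, e), a))  →  cons(s(cons(e, cons(c, e))), cons(cons(c, e), a))   [R7 at 1]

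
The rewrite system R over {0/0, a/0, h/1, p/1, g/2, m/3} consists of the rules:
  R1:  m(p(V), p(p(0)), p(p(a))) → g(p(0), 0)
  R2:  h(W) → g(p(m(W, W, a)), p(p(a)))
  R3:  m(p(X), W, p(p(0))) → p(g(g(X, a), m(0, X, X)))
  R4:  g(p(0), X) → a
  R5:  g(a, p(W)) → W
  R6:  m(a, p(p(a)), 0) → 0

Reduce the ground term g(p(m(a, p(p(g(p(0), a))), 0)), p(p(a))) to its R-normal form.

1. g(p(m(a, p(p(g(p(0), a))), 0)), p(p(a)))  →  g(p(m(a, p(p(a)), 0)), p(p(a)))   [R4 at 1.1.2.1.1]
2. g(p(m(a, p(p(a)), 0)), p(p(a)))  →  g(p(0), p(p(a)))   [R6 at 1.1]
3. g(p(0), p(p(a)))  →  a   [R4 at ε]

a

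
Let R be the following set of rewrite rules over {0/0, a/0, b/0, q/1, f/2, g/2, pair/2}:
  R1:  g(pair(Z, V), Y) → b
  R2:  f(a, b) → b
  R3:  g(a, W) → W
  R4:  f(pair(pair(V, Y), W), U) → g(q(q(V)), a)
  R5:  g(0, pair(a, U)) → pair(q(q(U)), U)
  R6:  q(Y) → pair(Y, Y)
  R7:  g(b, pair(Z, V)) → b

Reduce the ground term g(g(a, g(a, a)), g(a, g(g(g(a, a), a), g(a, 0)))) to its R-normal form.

1. g(g(a, g(a, a)), g(a, g(g(g(a, a), a), g(a, 0))))  →  g(g(a, a), g(a, g(g(g(a, a), a), g(a, 0))))   [R3 at 1]
2. g(g(a, a), g(a, g(g(g(a, a), a), g(a, 0))))  →  g(a, g(a, g(g(g(a, a), a), g(a, 0))))   [R3 at 1]
3. g(a, g(a, g(g(g(a, a), a), g(a, 0))))  →  g(a, g(g(g(a, a), a), g(a, 0)))   [R3 at ε]
4. g(a, g(g(g(a, a), a), g(a, 0)))  →  g(g(g(a, a), a), g(a, 0))   [R3 at ε]
5. g(g(g(a, a), a), g(a, 0))  →  g(g(a, a), g(a, 0))   [R3 at 1.1]
6. g(g(a, a), g(a, 0))  →  g(a, g(a, 0))   [R3 at 1]
7. g(a, g(a, 0))  →  g(a, 0)   [R3 at ε]
8. g(a, 0)  →  0   [R3 at ε]

0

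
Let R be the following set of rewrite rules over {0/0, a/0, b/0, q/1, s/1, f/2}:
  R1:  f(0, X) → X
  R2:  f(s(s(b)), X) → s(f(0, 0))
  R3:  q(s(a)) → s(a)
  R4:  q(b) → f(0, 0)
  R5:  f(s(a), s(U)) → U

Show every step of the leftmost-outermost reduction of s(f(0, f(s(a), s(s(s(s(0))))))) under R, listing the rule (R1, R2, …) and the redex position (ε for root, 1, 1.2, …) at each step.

s(s(s(s(0))))

1. s(f(0, f(s(a), s(s(s(s(0)))))))  →  s(f(s(a), s(s(s(s(0))))))   [R1 at 1]
2. s(f(s(a), s(s(s(s(0))))))  →  s(s(s(s(0))))   [R5 at 1]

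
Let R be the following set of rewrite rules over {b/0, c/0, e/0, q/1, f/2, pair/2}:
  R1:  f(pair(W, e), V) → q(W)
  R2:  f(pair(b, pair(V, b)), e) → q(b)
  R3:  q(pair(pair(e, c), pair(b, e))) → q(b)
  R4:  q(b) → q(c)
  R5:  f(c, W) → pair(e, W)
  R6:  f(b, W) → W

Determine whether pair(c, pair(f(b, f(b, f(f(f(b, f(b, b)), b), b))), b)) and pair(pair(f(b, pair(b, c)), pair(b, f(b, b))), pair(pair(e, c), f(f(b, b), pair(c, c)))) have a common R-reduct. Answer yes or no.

no — NF(t₁) = pair(c, pair(b, b)), NF(t₂) = pair(pair(pair(b, c), pair(b, b)), pair(pair(e, c), pair(c, c)))

Reduce t₁ = pair(c, pair(f(b, f(b, f(f(f(b, f(b, b)), b), b))), b)):
1. pair(c, pair(f(b, f(b, f(f(f(b, f(b, b)), b), b))), b))  →  pair(c, pair(f(b, f(f(f(b, f(b, b)), b), b)), b))   [R6 at 2.1]
2. pair(c, pair(f(b, f(f(f(b, f(b, b)), b), b)), b))  →  pair(c, pair(f(f(f(b, f(b, b)), b), b), b))   [R6 at 2.1]
3. pair(c, pair(f(f(f(b, f(b, b)), b), b), b))  →  pair(c, pair(f(f(f(b, b), b), b), b))   [R6 at 2.1.1.1]
4. pair(c, pair(f(f(f(b, b), b), b), b))  →  pair(c, pair(f(f(b, b), b), b))   [R6 at 2.1.1.1]
5. pair(c, pair(f(f(b, b), b), b))  →  pair(c, pair(f(b, b), b))   [R6 at 2.1.1]
6. pair(c, pair(f(b, b), b))  →  pair(c, pair(b, b))   [R6 at 2.1]

Reduce t₂ = pair(pair(f(b, pair(b, c)), pair(b, f(b, b))), pair(pair(e, c), f(f(b, b), pair(c, c)))):
1. pair(pair(f(b, pair(b, c)), pair(b, f(b, b))), pair(pair(e, c), f(f(b, b), pair(c, c))))  →  pair(pair(pair(b, c), pair(b, f(b, b))), pair(pair(e, c), f(f(b, b), pair(c, c))))   [R6 at 1.1]
2. pair(pair(pair(b, c), pair(b, f(b, b))), pair(pair(e, c), f(f(b, b), pair(c, c))))  →  pair(pair(pair(b, c), pair(b, b)), pair(pair(e, c), f(f(b, b), pair(c, c))))   [R6 at 1.2.2]
3. pair(pair(pair(b, c), pair(b, b)), pair(pair(e, c), f(f(b, b), pair(c, c))))  →  pair(pair(pair(b, c), pair(b, b)), pair(pair(e, c), f(b, pair(c, c))))   [R6 at 2.2.1]
4. pair(pair(pair(b, c), pair(b, b)), pair(pair(e, c), f(b, pair(c, c))))  →  pair(pair(pair(b, c), pair(b, b)), pair(pair(e, c), pair(c, c)))   [R6 at 2.2]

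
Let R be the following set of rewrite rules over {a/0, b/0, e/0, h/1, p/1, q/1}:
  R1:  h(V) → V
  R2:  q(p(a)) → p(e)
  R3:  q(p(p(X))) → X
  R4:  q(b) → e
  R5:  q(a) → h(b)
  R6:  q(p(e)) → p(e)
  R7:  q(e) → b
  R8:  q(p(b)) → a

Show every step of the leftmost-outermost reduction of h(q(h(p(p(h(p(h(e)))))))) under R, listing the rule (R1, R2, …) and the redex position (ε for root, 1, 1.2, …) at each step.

1. h(q(h(p(p(h(p(h(e))))))))  →  q(h(p(p(h(p(h(e)))))))   [R1 at ε]
2. q(h(p(p(h(p(h(e)))))))  →  q(p(p(h(p(h(e))))))   [R1 at 1]
3. q(p(p(h(p(h(e))))))  →  h(p(h(e)))   [R3 at ε]
4. h(p(h(e)))  →  p(h(e))   [R1 at ε]
5. p(h(e))  →  p(e)   [R1 at 1]

p(e)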